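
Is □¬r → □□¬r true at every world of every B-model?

Tableau for the negation ¬(□¬r → □□¬r):
1. ¬(□¬r → □□¬r), u
2. □¬r, u
3. ¬□□¬r, u
4. ¬r, u
5. ¬□¬r, v
6. ¬r, v
7. r, w
Accessibility: uRu, uRv, vRu, vRv, vRw, wRv, wRw
The negation has an open branch (countermodel exists).

No, not valid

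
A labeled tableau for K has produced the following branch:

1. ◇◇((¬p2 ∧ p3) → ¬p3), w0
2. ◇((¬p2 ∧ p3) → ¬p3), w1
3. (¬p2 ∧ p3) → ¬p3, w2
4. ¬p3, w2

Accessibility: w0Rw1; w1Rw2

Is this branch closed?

There is no literal clash: for every atom and world, at most one sign appears.

Not closed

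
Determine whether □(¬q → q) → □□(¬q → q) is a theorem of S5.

Yes, valid

Tableau for the negation ¬(□(¬q → q) → □□(¬q → q)):
1. ¬(□(¬q → q) → □□(¬q → q)), 0
2. □(¬q → q), 0   [¬→-rule on 1]
3. ¬□□(¬q → q), 0   [¬→-rule on 1]
4. ¬q → q, 0   [□-rule on 2 via 0R0]
5. q, 0   [→-rule on 4 (branches; this branch)]
6. ¬□(¬q → q), 1   [¬□-rule on 3: fresh world 1, 0R1]
7. ¬q → q, 1   [□-rule on 2 via 0R1]
8. q, 1   [→-rule on 7 (branches; this branch)]
9. ¬(¬q → q), 2   [¬□-rule on 6: fresh world 2, 1R2]
10. ¬q, 2   [¬→-rule on 9]
11. ¬q → q, 2   [□-rule on 2 via 0R2]
12. q, 2   [→-rule on 11 (branches; this branch)]
Accessibility: 0R0, 0R1, 0R2, 1R0, 1R1, 1R2, 2R0, 2R1, 2R2
Branch closes: q and ¬q both at 2.
Every branch of the negation's tableau closes; the branch above is one of them.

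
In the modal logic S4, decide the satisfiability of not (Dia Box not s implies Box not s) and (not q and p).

1. not (Dia Box not s implies Box not s) and (not q and p), 0
2. not (Dia Box not s implies Box not s), 0
3. not q and p, 0
4. Dia Box not s, 0
5. not Box not s, 0
6. not q, 0
7. p, 0
8. Box not s, 1
9. not s, 1
10. s, 2
Accessibility: 0R0, 0R1, 0R2, 1R1, 2R2

Satisfiable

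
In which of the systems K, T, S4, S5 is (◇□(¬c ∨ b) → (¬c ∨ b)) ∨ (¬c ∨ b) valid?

S5-tableau for the negation ¬((◇□(¬c ∨ b) → (¬c ∨ b)) ∨ (¬c ∨ b)):
1. ¬((◇□(¬c ∨ b) → (¬c ∨ b)) ∨ (¬c ∨ b)), w0
2. ¬(◇□(¬c ∨ b) → (¬c ∨ b)), w0   [¬∨-rule on 1]
3. ¬(¬c ∨ b), w0   [¬∨-rule on 1]
4. ◇□(¬c ∨ b), w0   [¬→-rule on 2]
5. c, w0   [¬∨-rule on 3]
6. ¬b, w0   [¬∨-rule on 3]
7. □(¬c ∨ b), w1   [◇-rule on 4: fresh world w1, w0Rw1]
8. ¬c ∨ b, w0   [□-rule on 7 via w1Rw0]
9. ¬c ∨ b, w1   [□-rule on 7 via w1Rw1]
10. b, w0   [∨-rule on 8 (branches; this branch)]
Accessibility: w0Rw0, w0Rw1, w1Rw0, w1Rw1
Branch closes: b and ¬b both at w0.
Every branch closes (one shown): valid in S5.
S4-tableau for the negation ¬((◇□(¬c ∨ b) → (¬c ∨ b)) ∨ (¬c ∨ b)):
1. ¬((◇□(¬c ∨ b) → (¬c ∨ b)) ∨ (¬c ∨ b)), w0
2. ¬(◇□(¬c ∨ b) → (¬c ∨ b)), w0   [¬∨-rule on 1]
3. ¬(¬c ∨ b), w0   [¬∨-rule on 1]
4. ◇□(¬c ∨ b), w0   [¬→-rule on 2]
5. c, w0   [¬∨-rule on 3]
6. ¬b, w0   [¬∨-rule on 3]
7. □(¬c ∨ b), w1   [◇-rule on 4: fresh world w1, w0Rw1]
8. ¬c ∨ b, w1   [□-rule on 7 via w1Rw1]
9. b, w1   [∨-rule on 8 (branches; this branch)]
Accessibility: w0Rw0, w0Rw1, w1Rw1
Complete open branch: countermodel on an S4-frame, so not valid in S4, nor in K, T (the same frame is also a K-frame and a T-frame).

S5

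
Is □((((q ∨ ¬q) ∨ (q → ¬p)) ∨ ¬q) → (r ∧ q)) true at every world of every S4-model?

Tableau for the negation ¬□((((q ∨ ¬q) ∨ (q → ¬p)) ∨ ¬q) → (r ∧ q)):
1. ¬□((((q ∨ ¬q) ∨ (q → ¬p)) ∨ ¬q) → (r ∧ q)), w0
2. ¬((((q ∨ ¬q) ∨ (q → ¬p)) ∨ ¬q) → (r ∧ q)), w1
3. ((q ∨ ¬q) ∨ (q → ¬p)) ∨ ¬q, w1
4. ¬(r ∧ q), w1
5. ¬q, w1
Accessibility: w0Rw0, w0Rw1, w1Rw1
The negation has an open branch (countermodel exists).

Invalid (countermodel exists)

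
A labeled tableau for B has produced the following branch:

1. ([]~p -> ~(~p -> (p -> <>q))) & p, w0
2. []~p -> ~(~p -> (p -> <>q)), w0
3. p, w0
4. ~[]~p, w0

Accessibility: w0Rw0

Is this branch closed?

There is no literal clash: for every atom and world, at most one sign appears.

No, open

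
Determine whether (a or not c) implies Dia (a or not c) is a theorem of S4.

Valid in S4

Tableau for the negation not ((a or not c) implies Dia (a or not c)):
1. not ((a or not c) implies Dia (a or not c)), w0
2. a or not c, w0
3. not Dia (a or not c), w0
4. not (a or not c), w0
5. not a, w0
6. c, w0
7. not c, w0
Accessibility: w0Rw0
Branch closes: c and not c both at w0.
Every branch of the negation's tableau closes; the branch above is one of them.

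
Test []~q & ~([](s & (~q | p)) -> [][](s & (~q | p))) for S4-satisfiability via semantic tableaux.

1. []~q & ~([](s & (~q | p)) -> [][](s & (~q | p))), u
2. []~q, u
3. ~([](s & (~q | p)) -> [][](s & (~q | p))), u
4. [](s & (~q | p)), u
5. ~[][](s & (~q | p)), u
6. ~q, u
7. s & (~q | p), u
8. s, u
9. ~q | p, u
10. p, u
11. ~[](s & (~q | p)), v
12. ~q, v
13. s & (~q | p), v
14. s, v
15. ~q | p, v
16. p, v
17. ~(s & (~q | p)), w
18. ~q, w
19. s & (~q | p), w
20. s, w
21. ~q | p, w
22. ~(~q | p), w
23. q, w
24. ~p, w
Accessibility: uRu, uRv, uRw, vRv, vRw, wRw
Branch closes: q and ~q both at w.
(One branch shown.) All branches close.

Unsatisfiable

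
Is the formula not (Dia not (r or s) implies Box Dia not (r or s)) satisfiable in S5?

No, unsatisfiable

1. not (Dia not (r or s) implies Box Dia not (r or s)), w0
2. Dia not (r or s), w0
3. not Box Dia not (r or s), w0
4. not (r or s), w1
5. not r, w1
6. not s, w1
7. not Dia not (r or s), w2
8. r or s, w0
9. r or s, w1
10. r or s, w2
11. s, w0
12. s, w1
Accessibility: w0Rw0, w0Rw1, w0Rw2, w1Rw0, w1Rw1, w1Rw2, w2Rw0, w2Rw1, w2Rw2
Branch closes: s and not s both at w1.
Every branch closes; the branch above is one of them.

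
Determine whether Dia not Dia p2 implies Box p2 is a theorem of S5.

Tableau for the negation not (Dia not Dia p2 implies Box p2):
1. not (Dia not Dia p2 implies Box p2), w0
2. Dia not Dia p2, w0
3. not Box p2, w0
4. not Dia p2, w1
5. not p2, w0
6. not p2, w1
7. not p2, w2
Accessibility: w0Rw0, w0Rw1, w0Rw2, w1Rw0, w1Rw1, w1Rw2, w2Rw0, w2Rw1, w2Rw2
The negation has an open branch (countermodel exists).

No, not valid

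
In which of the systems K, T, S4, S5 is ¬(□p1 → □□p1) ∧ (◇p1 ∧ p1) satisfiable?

K, T

T-tableau for the formula:
1. ¬(□p1 → □□p1) ∧ (◇p1 ∧ p1), u
2. ¬(□p1 → □□p1), u
3. ◇p1 ∧ p1, u
4. □p1, u
5. ¬□□p1, u
6. ◇p1, u
7. p1, u
8. ¬□p1, v
9. p1, v
10. p1, w
11. ¬p1, x
Accessibility: uRu, uRv, uRw, vRv, vRx, wRw, xRx
Complete open branch: satisfiable in T, hence also in K (this T-model is also a K-model).
S4-tableau for the formula:
1. ¬(□p1 → □□p1) ∧ (◇p1 ∧ p1), u
2. ¬(□p1 → □□p1), u
3. ◇p1 ∧ p1, u
4. □p1, u
5. ¬□□p1, u
6. ◇p1, u
7. p1, u
8. ¬□p1, v
9. p1, v
10. p1, w
11. ¬p1, x
12. p1, x
Accessibility: uRu, uRv, uRw, uRx, vRv, vRx, wRw, xRx
Branch closes: p1 and ¬p1 both at x.
Every branch closes (one shown): unsatisfiable in S4, hence also in S5 (every S5-frame is an S4-frame).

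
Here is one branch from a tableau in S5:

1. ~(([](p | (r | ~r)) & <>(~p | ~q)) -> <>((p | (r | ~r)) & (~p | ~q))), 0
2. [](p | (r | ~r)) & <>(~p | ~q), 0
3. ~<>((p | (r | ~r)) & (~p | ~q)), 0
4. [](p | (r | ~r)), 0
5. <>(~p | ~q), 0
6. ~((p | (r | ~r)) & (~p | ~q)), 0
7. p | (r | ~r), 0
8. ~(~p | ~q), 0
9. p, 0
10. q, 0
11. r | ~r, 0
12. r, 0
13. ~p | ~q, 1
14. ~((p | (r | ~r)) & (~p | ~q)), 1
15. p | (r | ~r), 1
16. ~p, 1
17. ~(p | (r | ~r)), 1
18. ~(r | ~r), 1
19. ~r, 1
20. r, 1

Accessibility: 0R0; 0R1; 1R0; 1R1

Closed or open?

Yes, closed

Both r and ~r appear at 1.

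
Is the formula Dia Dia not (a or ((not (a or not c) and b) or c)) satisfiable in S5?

1. Dia Dia not (a or ((not (a or not c) and b) or c)), u
2. Dia not (a or ((not (a or not c) and b) or c)), v
3. not (a or ((not (a or not c) and b) or c)), w
4. not a, w
5. not ((not (a or not c) and b) or c), w
6. not (not (a or not c) and b), w
7. not c, w
8. not b, w
Accessibility: uRu, uRv, uRw, vRu, vRv, vRw, wRu, wRv, wRw

Yes, satisfiable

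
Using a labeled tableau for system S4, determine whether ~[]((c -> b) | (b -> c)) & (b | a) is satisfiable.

1. ~[]((c -> b) | (b -> c)) & (b | a), w0
2. ~[]((c -> b) | (b -> c)), w0
3. b | a, w0
4. a, w0
5. ~((c -> b) | (b -> c)), w1
6. ~(c -> b), w1
7. ~(b -> c), w1
8. c, w1
9. ~b, w1
10. b, w1
11. ~c, w1
Accessibility: w0Rw0, w0Rw1, w1Rw1
Branch closes: b and ~b both at w1.
(One branch shown.) All branches close.

Unsatisfiable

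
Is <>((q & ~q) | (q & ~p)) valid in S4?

Invalid (countermodel exists)

Tableau for the negation ~<>((q & ~q) | (q & ~p)):
1. ~<>((q & ~q) | (q & ~p)), u
2. ~((q & ~q) | (q & ~p)), u
3. ~(q & ~q), u
4. ~(q & ~p), u
5. q, u
6. p, u
Accessibility: uRu
The negation has an open branch (countermodel exists).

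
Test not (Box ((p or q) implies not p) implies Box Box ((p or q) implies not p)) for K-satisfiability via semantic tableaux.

1. not (Box ((p or q) implies not p) implies Box Box ((p or q) implies not p)), 0
2. Box ((p or q) implies not p), 0   [neg-implies-rule on 1]
3. not Box Box ((p or q) implies not p), 0   [neg-implies-rule on 1]
4. not Box ((p or q) implies not p), 1   [neg-Box-rule on 3: fresh world 1, 0R1]
5. (p or q) implies not p, 1   [Box-rule on 2 via 0R1]
6. not p, 1   [implies-rule on 5 (branches; this branch)]
7. not ((p or q) implies not p), 2   [neg-Box-rule on 4: fresh world 2, 1R2]
8. p or q, 2   [neg-implies-rule on 7]
9. p, 2   [neg-implies-rule on 7]
10. q, 2   [or-rule on 8 (branches; this branch)]
Accessibility: 0R1, 1R2

Yes, satisfiable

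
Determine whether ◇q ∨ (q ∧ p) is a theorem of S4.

Invalid (countermodel exists)

Tableau for the negation ¬(◇q ∨ (q ∧ p)):
1. ¬(◇q ∨ (q ∧ p)), u
2. ¬◇q, u   [¬∨-rule on 1]
3. ¬(q ∧ p), u   [¬∨-rule on 1]
4. ¬q, u   [¬◇-rule on 2 via uRu]
5. ¬p, u   [¬∧-rule on 3 (branches; this branch)]
Accessibility: uRu
The negation has an open branch (countermodel exists).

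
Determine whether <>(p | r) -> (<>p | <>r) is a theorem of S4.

Valid in S4

Tableau for the negation ~(<>(p | r) -> (<>p | <>r)):
1. ~(<>(p | r) -> (<>p | <>r)), u
2. <>(p | r), u
3. ~(<>p | <>r), u
4. ~<>p, u
5. ~<>r, u
6. ~p, u
7. ~r, u
8. p | r, v
9. ~p, v
10. ~r, v
11. r, v
Accessibility: uRu, uRv, vRv
Branch closes: r and ~r both at v.
Every branch of the negation's tableau closes; the branch above is one of them.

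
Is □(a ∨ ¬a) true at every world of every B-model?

Tableau for the negation ¬□(a ∨ ¬a):
1. ¬□(a ∨ ¬a), w0
2. ¬(a ∨ ¬a), w1
3. ¬a, w1
4. a, w1
Accessibility: w0Rw0, w0Rw1, w1Rw0, w1Rw1
Branch closes: a and ¬a both at w1.
All branches of the negation close; one closing branch shown above.

Valid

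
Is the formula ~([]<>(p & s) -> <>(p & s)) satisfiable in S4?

1. ~([]<>(p & s) -> <>(p & s)), w0
2. []<>(p & s), w0   [~->-rule on 1]
3. ~<>(p & s), w0   [~->-rule on 1]
4. <>(p & s), w0   [[]-rule on 2 via w0Rw0]
5. ~(p & s), w0   [~<>-rule on 3 via w0Rw0]
6. ~s, w0   [~&-rule on 5 (branches; this branch)]
7. p & s, w1   [<>-rule on 4: fresh world w1, w0Rw1]
8. p, w1   [&-rule on 7]
9. s, w1   [&-rule on 7]
10. <>(p & s), w1   [[]-rule on 2 via w0Rw1]
11. ~(p & s), w1   [~<>-rule on 3 via w0Rw1]
12. ~s, w1   [~&-rule on 11 (branches; this branch)]
Accessibility: w0Rw0, w0Rw1, w1Rw1
Branch closes: s and ~s both at w1.
Every branch closes; the branch above is one of them.

Unsatisfiable (every branch closes)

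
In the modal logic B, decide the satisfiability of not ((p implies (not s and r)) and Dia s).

Satisfiable

1. not ((p implies (not s and r)) and Dia s), w0
2. not Dia s, w0   [neg-and-rule on 1 (branches; this branch)]
3. not s, w0   [neg-Dia-rule on 2 via w0Rw0]
Accessibility: w0Rw0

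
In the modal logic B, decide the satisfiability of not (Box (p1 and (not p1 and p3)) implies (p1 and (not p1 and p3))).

1. not (Box (p1 and (not p1 and p3)) implies (p1 and (not p1 and p3))), 0
2. Box (p1 and (not p1 and p3)), 0
3. not (p1 and (not p1 and p3)), 0
4. p1 and (not p1 and p3), 0
5. p1, 0
6. not p1 and p3, 0
7. not p1, 0
8. p3, 0
Accessibility: 0R0
Branch closes: p1 and not p1 both at 0.
(One branch shown.) All branches close.

No, unsatisfiable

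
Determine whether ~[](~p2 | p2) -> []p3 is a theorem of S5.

Tableau for the negation ~(~[](~p2 | p2) -> []p3):
1. ~(~[](~p2 | p2) -> []p3), u
2. ~[](~p2 | p2), u
3. ~[]p3, u
4. ~(~p2 | p2), v
5. p2, v
6. ~p2, v
Accessibility: uRu, uRv, vRu, vRv
Branch closes: p2 and ~p2 both at v.
Every branch of the negation's tableau closes; the branch above is one of them.

Yes, valid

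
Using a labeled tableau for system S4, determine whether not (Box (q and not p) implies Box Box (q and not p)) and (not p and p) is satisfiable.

1. not (Box (q and not p) implies Box Box (q and not p)) and (not p and p), w0
2. not (Box (q and not p) implies Box Box (q and not p)), w0
3. not p and p, w0
4. Box (q and not p), w0
5. not Box Box (q and not p), w0
6. not p, w0
7. p, w0
Accessibility: w0Rw0
Branch closes: p and not p both at w0.
(One branch shown.) All branches close.

Unsatisfiable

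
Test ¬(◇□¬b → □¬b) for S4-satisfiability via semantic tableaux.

1. ¬(◇□¬b → □¬b), w0
2. ◇□¬b, w0
3. ¬□¬b, w0
4. □¬b, w1
5. ¬b, w1
6. b, w2
Accessibility: w0Rw0, w0Rw1, w0Rw2, w1Rw1, w2Rw2

Yes, satisfiable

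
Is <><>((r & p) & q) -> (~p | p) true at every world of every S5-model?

Tableau for the negation ~(<><>((r & p) & q) -> (~p | p)):
1. ~(<><>((r & p) & q) -> (~p | p)), u
2. <><>((r & p) & q), u
3. ~(~p | p), u
4. p, u
5. ~p, u
Accessibility: uRu
Branch closes: p and ~p both at u.
Every branch of the negation's tableau closes; the branch above is one of them.

Yes, valid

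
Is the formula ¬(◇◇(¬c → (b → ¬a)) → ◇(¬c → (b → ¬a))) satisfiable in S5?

Unsatisfiable

1. ¬(◇◇(¬c → (b → ¬a)) → ◇(¬c → (b → ¬a))), u
2. ◇◇(¬c → (b → ¬a)), u
3. ¬◇(¬c → (b → ¬a)), u
4. ¬(¬c → (b → ¬a)), u
5. ¬c, u
6. ¬(b → ¬a), u
7. b, u
8. a, u
9. ◇(¬c → (b → ¬a)), v
10. ¬(¬c → (b → ¬a)), v
11. ¬c, v
12. ¬(b → ¬a), v
13. b, v
14. a, v
15. ¬c → (b → ¬a), w
16. ¬(¬c → (b → ¬a)), w
17. ¬c, w
18. ¬(b → ¬a), w
19. b, w
20. a, w
21. b → ¬a, w
22. ¬a, w
Accessibility: uRu, uRv, uRw, vRu, vRv, vRw, wRu, wRv, wRw
Branch closes: a and ¬a both at w.
All branches of the tableau close; one closing branch shown above.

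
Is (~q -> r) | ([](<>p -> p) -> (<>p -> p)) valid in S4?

Valid in S4

Tableau for the negation ~((~q -> r) | ([](<>p -> p) -> (<>p -> p))):
1. ~((~q -> r) | ([](<>p -> p) -> (<>p -> p))), 0
2. ~(~q -> r), 0
3. ~([](<>p -> p) -> (<>p -> p)), 0
4. ~q, 0
5. ~r, 0
6. [](<>p -> p), 0
7. ~(<>p -> p), 0
8. <>p, 0
9. ~p, 0
10. <>p -> p, 0
11. ~<>p, 0
12. p, 1
13. <>p -> p, 1
14. ~p, 1
Accessibility: 0R0, 0R1, 1R1
Branch closes: p and ~p both at 1.
Every branch of the negation's tableau closes; the branch above is one of them.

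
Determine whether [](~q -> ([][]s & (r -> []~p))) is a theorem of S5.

Invalid (countermodel exists)

Tableau for the negation ~[](~q -> ([][]s & (r -> []~p))):
1. ~[](~q -> ([][]s & (r -> []~p))), 0
2. ~(~q -> ([][]s & (r -> []~p))), 1
3. ~q, 1
4. ~([][]s & (r -> []~p)), 1
5. ~(r -> []~p), 1
6. r, 1
7. ~[]~p, 1
8. p, 2
Accessibility: 0R0, 0R1, 0R2, 1R0, 1R1, 1R2, 2R0, 2R1, 2R2
The negation has an open branch (countermodel exists).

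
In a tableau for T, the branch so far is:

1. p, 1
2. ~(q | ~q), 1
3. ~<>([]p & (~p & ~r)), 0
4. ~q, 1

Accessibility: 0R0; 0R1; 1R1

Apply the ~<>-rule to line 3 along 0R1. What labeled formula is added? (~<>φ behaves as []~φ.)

~<>φ behaves as []~φ: propagate the negated body to each accessible world.

~([]p & (~p & ~r)), 1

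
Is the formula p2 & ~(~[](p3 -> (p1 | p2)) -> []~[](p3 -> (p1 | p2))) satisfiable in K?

1. p2 & ~(~[](p3 -> (p1 | p2)) -> []~[](p3 -> (p1 | p2))), 0
2. p2, 0
3. ~(~[](p3 -> (p1 | p2)) -> []~[](p3 -> (p1 | p2))), 0
4. ~[](p3 -> (p1 | p2)), 0
5. ~[]~[](p3 -> (p1 | p2)), 0
6. ~(p3 -> (p1 | p2)), 1
7. p3, 1
8. ~(p1 | p2), 1
9. ~p1, 1
10. ~p2, 1
11. [](p3 -> (p1 | p2)), 2
Accessibility: 0R1, 0R2

Yes, satisfiable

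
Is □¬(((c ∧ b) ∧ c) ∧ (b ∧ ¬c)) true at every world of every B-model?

Valid

Tableau for the negation ¬□¬(((c ∧ b) ∧ c) ∧ (b ∧ ¬c)):
1. ¬□¬(((c ∧ b) ∧ c) ∧ (b ∧ ¬c)), w0
2. ((c ∧ b) ∧ c) ∧ (b ∧ ¬c), w1   [¬□-rule on 1: fresh world w1, w0Rw1]
3. (c ∧ b) ∧ c, w1   [∧-rule on 2]
4. b ∧ ¬c, w1   [∧-rule on 2]
5. c ∧ b, w1   [∧-rule on 3]
6. c, w1   [∧-rule on 3]
7. b, w1   [∧-rule on 4]
8. ¬c, w1   [∧-rule on 4]
Accessibility: w0Rw0, w0Rw1, w1Rw0, w1Rw1
Branch closes: c and ¬c both at w1.
Every branch of the negation's tableau closes; the branch above is one of them.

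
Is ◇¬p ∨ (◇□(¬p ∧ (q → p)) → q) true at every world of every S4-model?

Tableau for the negation ¬(◇¬p ∨ (◇□(¬p ∧ (q → p)) → q)):
1. ¬(◇¬p ∨ (◇□(¬p ∧ (q → p)) → q)), w0
2. ¬◇¬p, w0   [¬∨-rule on 1]
3. ¬(◇□(¬p ∧ (q → p)) → q), w0   [¬∨-rule on 1]
4. ◇□(¬p ∧ (q → p)), w0   [¬→-rule on 3]
5. ¬q, w0   [¬→-rule on 3]
6. p, w0   [¬◇-rule on 2 via w0Rw0]
7. □(¬p ∧ (q → p)), w1   [◇-rule on 4: fresh world w1, w0Rw1]
8. p, w1   [¬◇-rule on 2 via w0Rw1]
9. ¬p ∧ (q → p), w1   [□-rule on 7 via w1Rw1]
10. ¬p, w1   [∧-rule on 9]
11. q → p, w1   [∧-rule on 9]
Accessibility: w0Rw0, w0Rw1, w1Rw1
Branch closes: p and ¬p both at w1.
All branches of the negation close; one closing branch shown above.

Valid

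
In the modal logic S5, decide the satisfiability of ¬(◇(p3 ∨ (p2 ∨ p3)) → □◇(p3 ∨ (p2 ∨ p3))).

Unsatisfiable

1. ¬(◇(p3 ∨ (p2 ∨ p3)) → □◇(p3 ∨ (p2 ∨ p3))), 0
2. ◇(p3 ∨ (p2 ∨ p3)), 0
3. ¬□◇(p3 ∨ (p2 ∨ p3)), 0
4. p3 ∨ (p2 ∨ p3), 1
5. p2 ∨ p3, 1
6. p2, 1
7. ¬◇(p3 ∨ (p2 ∨ p3)), 2
8. ¬(p3 ∨ (p2 ∨ p3)), 0
9. ¬p3, 0
10. ¬(p2 ∨ p3), 0
11. ¬p2, 0
12. ¬(p3 ∨ (p2 ∨ p3)), 1
13. ¬p3, 1
14. ¬(p2 ∨ p3), 1
15. ¬p2, 1
Accessibility: 0R0, 0R1, 0R2, 1R0, 1R1, 1R2, 2R0, 2R1, 2R2
Branch closes: p2 and ¬p2 both at 1.
(One branch shown.) All branches close.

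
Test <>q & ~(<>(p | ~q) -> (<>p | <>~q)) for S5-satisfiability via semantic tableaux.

1. <>q & ~(<>(p | ~q) -> (<>p | <>~q)), w0
2. <>q, w0
3. ~(<>(p | ~q) -> (<>p | <>~q)), w0
4. <>(p | ~q), w0
5. ~(<>p | <>~q), w0
6. ~<>p, w0
7. ~<>~q, w0
8. ~p, w0
9. q, w0
10. q, w1
11. ~p, w1
12. p | ~q, w2
13. ~p, w2
14. q, w2
15. ~q, w2
Accessibility: w0Rw0, w0Rw1, w0Rw2, w1Rw0, w1Rw1, w1Rw2, w2Rw0, w2Rw1, w2Rw2
Branch closes: q and ~q both at w2.
All branches of the tableau close; one closing branch shown above.

No, unsatisfiable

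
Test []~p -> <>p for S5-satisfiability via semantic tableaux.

1. []~p -> <>p, 0
2. <>p, 0
3. p, 1
Accessibility: 0R0, 0R1, 1R0, 1R1

Yes, satisfiable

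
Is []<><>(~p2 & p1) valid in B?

Invalid (countermodel exists)

Tableau for the negation ~[]<><>(~p2 & p1):
1. ~[]<><>(~p2 & p1), u
2. ~<><>(~p2 & p1), v
3. ~<>(~p2 & p1), u
4. ~<>(~p2 & p1), v
5. ~(~p2 & p1), u
6. ~(~p2 & p1), v
7. ~p1, u
8. ~p1, v
Accessibility: uRu, uRv, vRu, vRv
The negation has an open branch (countermodel exists).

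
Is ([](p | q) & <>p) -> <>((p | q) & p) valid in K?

Tableau for the negation ~(([](p | q) & <>p) -> <>((p | q) & p)):
1. ~(([](p | q) & <>p) -> <>((p | q) & p)), 0
2. [](p | q) & <>p, 0
3. ~<>((p | q) & p), 0
4. [](p | q), 0
5. <>p, 0
6. p, 1
7. ~((p | q) & p), 1
8. p | q, 1
9. ~(p | q), 1
10. ~p, 1
11. ~q, 1
Accessibility: 0R1
Branch closes: p and ~p both at 1.
All branches of the negation close; one closing branch shown above.

Valid in K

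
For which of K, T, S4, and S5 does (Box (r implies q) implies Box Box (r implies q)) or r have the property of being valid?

S4-tableau for the negation not ((Box (r implies q) implies Box Box (r implies q)) or r):
1. not ((Box (r implies q) implies Box Box (r implies q)) or r), w0
2. not (Box (r implies q) implies Box Box (r implies q)), w0   [neg-or-rule on 1]
3. not r, w0   [neg-or-rule on 1]
4. Box (r implies q), w0   [neg-implies-rule on 2]
5. not Box Box (r implies q), w0   [neg-implies-rule on 2]
6. r implies q, w0   [Box-rule on 4 via w0Rw0]
7. q, w0   [implies-rule on 6 (branches; this branch)]
8. not Box (r implies q), w1   [neg-Box-rule on 5: fresh world w1, w0Rw1]
9. r implies q, w1   [Box-rule on 4 via w0Rw1]
10. q, w1   [implies-rule on 9 (branches; this branch)]
11. not (r implies q), w2   [neg-Box-rule on 8: fresh world w2, w1Rw2]
12. r, w2   [neg-implies-rule on 11]
13. not q, w2   [neg-implies-rule on 11]
14. r implies q, w2   [Box-rule on 4 via w0Rw2]
15. q, w2   [implies-rule on 14 (branches; this branch)]
Accessibility: w0Rw0, w0Rw1, w0Rw2, w1Rw1, w1Rw2, w2Rw2
Branch closes: q and not q both at w2.
Every branch closes (one shown): valid in S4, hence also in S5 (every theorem of S4 is a theorem of S5).
T-tableau for the negation not ((Box (r implies q) implies Box Box (r implies q)) or r):
1. not ((Box (r implies q) implies Box Box (r implies q)) or r), w0
2. not (Box (r implies q) implies Box Box (r implies q)), w0   [neg-or-rule on 1]
3. not r, w0   [neg-or-rule on 1]
4. Box (r implies q), w0   [neg-implies-rule on 2]
5. not Box Box (r implies q), w0   [neg-implies-rule on 2]
6. r implies q, w0   [Box-rule on 4 via w0Rw0]
7. q, w0   [implies-rule on 6 (branches; this branch)]
8. not Box (r implies q), w1   [neg-Box-rule on 5: fresh world w1, w0Rw1]
9. r implies q, w1   [Box-rule on 4 via w0Rw1]
10. q, w1   [implies-rule on 9 (branches; this branch)]
11. not (r implies q), w2   [neg-Box-rule on 8: fresh world w2, w1Rw2]
12. r, w2   [neg-implies-rule on 11]
13. not q, w2   [neg-implies-rule on 11]
Accessibility: w0Rw0, w0Rw1, w1Rw1, w1Rw2, w2Rw2
Complete open branch: countermodel on a T-frame, so not valid in T, nor in K (the same frame is also a K-frame).

S4, S5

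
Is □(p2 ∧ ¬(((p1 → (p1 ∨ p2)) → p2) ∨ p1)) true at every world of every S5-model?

Tableau for the negation ¬□(p2 ∧ ¬(((p1 → (p1 ∨ p2)) → p2) ∨ p1)):
1. ¬□(p2 ∧ ¬(((p1 → (p1 ∨ p2)) → p2) ∨ p1)), 0
2. ¬(p2 ∧ ¬(((p1 → (p1 ∨ p2)) → p2) ∨ p1)), 1   [¬□-rule on 1: fresh world 1, 0R1]
3. ((p1 → (p1 ∨ p2)) → p2) ∨ p1, 1   [¬∧-rule on 2 (branches; this branch)]
4. p1, 1   [∨-rule on 3 (branches; this branch)]
Accessibility: 0R0, 0R1, 1R0, 1R1
The negation has an open branch (countermodel exists).

No, not valid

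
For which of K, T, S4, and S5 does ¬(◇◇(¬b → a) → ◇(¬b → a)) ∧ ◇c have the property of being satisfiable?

K, T

S4-tableau for the formula:
1. ¬(◇◇(¬b → a) → ◇(¬b → a)) ∧ ◇c, 0
2. ¬(◇◇(¬b → a) → ◇(¬b → a)), 0   [∧-rule on 1]
3. ◇c, 0   [∧-rule on 1]
4. ◇◇(¬b → a), 0   [¬→-rule on 2]
5. ¬◇(¬b → a), 0   [¬→-rule on 2]
6. ¬(¬b → a), 0   [¬◇-rule on 5 via 0R0]
7. ¬b, 0   [¬→-rule on 6]
8. ¬a, 0   [¬→-rule on 6]
9. c, 1   [◇-rule on 3: fresh world 1, 0R1]
10. ¬(¬b → a), 1   [¬◇-rule on 5 via 0R1]
11. ¬b, 1   [¬→-rule on 10]
12. ¬a, 1   [¬→-rule on 10]
13. ◇(¬b → a), 2   [◇-rule on 4: fresh world 2, 0R2]
14. ¬(¬b → a), 2   [¬◇-rule on 5 via 0R2]
15. ¬b, 2   [¬→-rule on 14]
16. ¬a, 2   [¬→-rule on 14]
17. ¬b → a, 3   [◇-rule on 13: fresh world 3, 2R3]
18. ¬(¬b → a), 3   [¬◇-rule on 5 via 0R3]
19. ¬b, 3   [¬→-rule on 18]
20. ¬a, 3   [¬→-rule on 18]
21. a, 3   [→-rule on 17 (branches; this branch)]
Accessibility: 0R0, 0R1, 0R2, 0R3, 1R1, 2R2, 2R3, 3R3
Branch closes: a and ¬a both at 3.
Every branch closes (one shown): unsatisfiable in S4, hence also in S5 (every S5-frame is an S4-frame).
T-tableau for the formula:
1. ¬(◇◇(¬b → a) → ◇(¬b → a)) ∧ ◇c, 0
2. ¬(◇◇(¬b → a) → ◇(¬b → a)), 0   [∧-rule on 1]
3. ◇c, 0   [∧-rule on 1]
4. ◇◇(¬b → a), 0   [¬→-rule on 2]
5. ¬◇(¬b → a), 0   [¬→-rule on 2]
6. ¬(¬b → a), 0   [¬◇-rule on 5 via 0R0]
7. ¬b, 0   [¬→-rule on 6]
8. ¬a, 0   [¬→-rule on 6]
9. c, 1   [◇-rule on 3: fresh world 1, 0R1]
10. ¬(¬b → a), 1   [¬◇-rule on 5 via 0R1]
11. ¬b, 1   [¬→-rule on 10]
12. ¬a, 1   [¬→-rule on 10]
13. ◇(¬b → a), 2   [◇-rule on 4: fresh world 2, 0R2]
14. ¬(¬b → a), 2   [¬◇-rule on 5 via 0R2]
15. ¬b, 2   [¬→-rule on 14]
16. ¬a, 2   [¬→-rule on 14]
17. ¬b → a, 3   [◇-rule on 13: fresh world 3, 2R3]
18. a, 3   [→-rule on 17 (branches; this branch)]
Accessibility: 0R0, 0R1, 0R2, 1R1, 2R2, 2R3, 3R3
Complete open branch: satisfiable in T, hence also in K (this T-model is also a K-model).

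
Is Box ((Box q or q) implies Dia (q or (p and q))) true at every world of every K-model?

No, not valid

Tableau for the negation not Box ((Box q or q) implies Dia (q or (p and q))):
1. not Box ((Box q or q) implies Dia (q or (p and q))), w0
2. not ((Box q or q) implies Dia (q or (p and q))), w1
3. Box q or q, w1
4. not Dia (q or (p and q)), w1
5. q, w1
Accessibility: w0Rw1
The negation has an open branch (countermodel exists).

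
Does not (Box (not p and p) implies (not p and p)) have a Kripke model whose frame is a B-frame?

1. not (Box (not p and p) implies (not p and p)), w0
2. Box (not p and p), w0
3. not (not p and p), w0
4. not p and p, w0
5. not p, w0
6. p, w0
Accessibility: w0Rw0
Branch closes: p and not p both at w0.
(One branch shown.) All branches close.

No, unsatisfiable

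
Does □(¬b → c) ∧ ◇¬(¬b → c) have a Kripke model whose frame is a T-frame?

No, unsatisfiable

1. □(¬b → c) ∧ ◇¬(¬b → c), w0
2. □(¬b → c), w0
3. ◇¬(¬b → c), w0
4. ¬b → c, w0
5. c, w0
6. ¬(¬b → c), w1
7. ¬b, w1
8. ¬c, w1
9. ¬b → c, w1
10. c, w1
Accessibility: w0Rw0, w0Rw1, w1Rw1
Branch closes: c and ¬c both at w1.
Every branch closes; the branch above is one of them.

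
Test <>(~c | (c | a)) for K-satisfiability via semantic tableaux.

1. <>(~c | (c | a)), 0
2. ~c | (c | a), 1   [<>-rule on 1: fresh world 1, 0R1]
3. c | a, 1   [|-rule on 2 (branches; this branch)]
4. a, 1   [|-rule on 3 (branches; this branch)]
Accessibility: 0R1

Satisfiable (open branch found)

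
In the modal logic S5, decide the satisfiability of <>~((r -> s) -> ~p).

1. <>~((r -> s) -> ~p), w0
2. ~((r -> s) -> ~p), w1
3. r -> s, w1
4. p, w1
5. s, w1
Accessibility: w0Rw0, w0Rw1, w1Rw0, w1Rw1

Satisfiable (open branch found)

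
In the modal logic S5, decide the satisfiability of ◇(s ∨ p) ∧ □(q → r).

1. ◇(s ∨ p) ∧ □(q → r), w0
2. ◇(s ∨ p), w0
3. □(q → r), w0
4. q → r, w0
5. r, w0
6. s ∨ p, w1
7. q → r, w1
8. p, w1
9. r, w1
Accessibility: w0Rw0, w0Rw1, w1Rw0, w1Rw1

Satisfiable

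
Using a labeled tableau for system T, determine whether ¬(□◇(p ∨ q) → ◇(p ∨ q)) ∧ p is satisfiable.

Unsatisfiable

1. ¬(□◇(p ∨ q) → ◇(p ∨ q)) ∧ p, w0
2. ¬(□◇(p ∨ q) → ◇(p ∨ q)), w0
3. p, w0
4. □◇(p ∨ q), w0
5. ¬◇(p ∨ q), w0
6. ◇(p ∨ q), w0
7. ¬(p ∨ q), w0
8. ¬p, w0
9. ¬q, w0
Accessibility: w0Rw0
Branch closes: p and ¬p both at w0.
All branches of the tableau close; one closing branch shown above.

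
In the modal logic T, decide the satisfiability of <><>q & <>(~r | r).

Satisfiable

1. <><>q & <>(~r | r), w0
2. <><>q, w0
3. <>(~r | r), w0
4. <>q, w1
5. ~r | r, w2
6. r, w2
7. q, w3
Accessibility: w0Rw0, w0Rw1, w0Rw2, w1Rw1, w1Rw3, w2Rw2, w3Rw3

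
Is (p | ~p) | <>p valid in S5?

Valid

Tableau for the negation ~((p | ~p) | <>p):
1. ~((p | ~p) | <>p), 0
2. ~(p | ~p), 0   [~|-rule on 1]
3. ~<>p, 0   [~|-rule on 1]
4. ~p, 0   [~|-rule on 2]
5. p, 0   [~|-rule on 2]
Accessibility: 0R0
Branch closes: p and ~p both at 0.
Every branch of the negation's tableau closes; the branch above is one of them.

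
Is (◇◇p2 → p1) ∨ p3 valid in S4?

Tableau for the negation ¬((◇◇p2 → p1) ∨ p3):
1. ¬((◇◇p2 → p1) ∨ p3), u
2. ¬(◇◇p2 → p1), u
3. ¬p3, u
4. ◇◇p2, u
5. ¬p1, u
6. ◇p2, v
7. p2, w
Accessibility: uRu, uRv, uRw, vRv, vRw, wRw
The negation has an open branch (countermodel exists).

Invalid (countermodel exists)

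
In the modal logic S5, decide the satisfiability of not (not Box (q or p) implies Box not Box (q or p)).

1. not (not Box (q or p) implies Box not Box (q or p)), w0
2. not Box (q or p), w0
3. not Box not Box (q or p), w0
4. not (q or p), w1
5. not q, w1
6. not p, w1
7. Box (q or p), w2
8. q or p, w0
9. q or p, w1
10. q or p, w2
11. p, w0
12. p, w1
Accessibility: w0Rw0, w0Rw1, w0Rw2, w1Rw0, w1Rw1, w1Rw2, w2Rw0, w2Rw1, w2Rw2
Branch closes: p and not p both at w1.
All branches of the tableau close; one closing branch shown above.

Unsatisfiable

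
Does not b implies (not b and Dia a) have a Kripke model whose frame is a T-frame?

Satisfiable (open branch found)

1. not b implies (not b and Dia a), w0
2. not b and Dia a, w0   [implies-rule on 1 (branches; this branch)]
3. not b, w0   [and-rule on 2]
4. Dia a, w0   [and-rule on 2]
5. a, w1   [Dia-rule on 4: fresh world w1, w0Rw1]
Accessibility: w0Rw0, w0Rw1, w1Rw1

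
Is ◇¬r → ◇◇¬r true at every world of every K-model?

Tableau for the negation ¬(◇¬r → ◇◇¬r):
1. ¬(◇¬r → ◇◇¬r), 0
2. ◇¬r, 0
3. ¬◇◇¬r, 0
4. ¬r, 1
5. ¬◇¬r, 1
Accessibility: 0R1
The negation has an open branch (countermodel exists).

Invalid (countermodel exists)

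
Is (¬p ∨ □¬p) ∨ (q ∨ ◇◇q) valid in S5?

No, not valid

Tableau for the negation ¬((¬p ∨ □¬p) ∨ (q ∨ ◇◇q)):
1. ¬((¬p ∨ □¬p) ∨ (q ∨ ◇◇q)), u
2. ¬(¬p ∨ □¬p), u
3. ¬(q ∨ ◇◇q), u
4. p, u
5. ¬□¬p, u
6. ¬q, u
7. ¬◇◇q, u
8. ¬◇q, u
9. p, v
10. ¬◇q, v
11. ¬q, v
Accessibility: uRu, uRv, vRu, vRv
The negation has an open branch (countermodel exists).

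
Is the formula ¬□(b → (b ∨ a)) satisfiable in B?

1. ¬□(b → (b ∨ a)), u
2. ¬(b → (b ∨ a)), v
3. b, v
4. ¬(b ∨ a), v
5. ¬b, v
6. ¬a, v
Accessibility: uRu, uRv, vRu, vRv
Branch closes: b and ¬b both at v.
All branches of the tableau close; one closing branch shown above.

Unsatisfiable (every branch closes)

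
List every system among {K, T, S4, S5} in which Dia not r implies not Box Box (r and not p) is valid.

K-tableau for the negation not (Dia not r implies not Box Box (r and not p)):
1. not (Dia not r implies not Box Box (r and not p)), w0
2. Dia not r, w0
3. Box Box (r and not p), w0
4. not r, w1
5. Box (r and not p), w1
Accessibility: w0Rw1
Complete open branch: countermodel on a K-frame, so not valid in K.
T-tableau for the negation not (Dia not r implies not Box Box (r and not p)):
1. not (Dia not r implies not Box Box (r and not p)), w0
2. Dia not r, w0
3. Box Box (r and not p), w0
4. Box (r and not p), w0
5. r and not p, w0
6. r, w0
7. not p, w0
8. not r, w1
9. Box (r and not p), w1
10. r and not p, w1
11. r, w1
12. not p, w1
Accessibility: w0Rw0, w0Rw1, w1Rw1
Branch closes: r and not r both at w1.
Every branch closes (one shown): valid in T, hence also in S4, S5 (every theorem of T is a theorem of S4 and S5).

T, S4, S5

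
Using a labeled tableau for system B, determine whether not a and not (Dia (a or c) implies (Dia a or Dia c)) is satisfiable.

1. not a and not (Dia (a or c) implies (Dia a or Dia c)), 0
2. not a, 0
3. not (Dia (a or c) implies (Dia a or Dia c)), 0
4. Dia (a or c), 0
5. not (Dia a or Dia c), 0
6. not Dia a, 0
7. not Dia c, 0
8. not c, 0
9. a or c, 1
10. not a, 1
11. not c, 1
12. c, 1
Accessibility: 0R0, 0R1, 1R0, 1R1
Branch closes: c and not c both at 1.
(One branch shown.) All branches close.

Unsatisfiable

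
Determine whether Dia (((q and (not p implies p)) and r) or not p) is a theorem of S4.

Tableau for the negation not Dia (((q and (not p implies p)) and r) or not p):
1. not Dia (((q and (not p implies p)) and r) or not p), w0
2. not (((q and (not p implies p)) and r) or not p), w0
3. not ((q and (not p implies p)) and r), w0
4. p, w0
5. not r, w0
Accessibility: w0Rw0
The negation has an open branch (countermodel exists).

Not valid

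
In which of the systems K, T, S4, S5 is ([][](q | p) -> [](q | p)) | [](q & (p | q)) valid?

T, S4, S5

K-tableau for the negation ~(([][](q | p) -> [](q | p)) | [](q & (p | q))):
1. ~(([][](q | p) -> [](q | p)) | [](q & (p | q))), w0
2. ~([][](q | p) -> [](q | p)), w0
3. ~[](q & (p | q)), w0
4. [][](q | p), w0
5. ~[](q | p), w0
6. ~(q & (p | q)), w1
7. [](q | p), w1
8. ~(p | q), w1
9. ~p, w1
10. ~q, w1
11. ~(q | p), w2
12. ~q, w2
13. ~p, w2
14. [](q | p), w2
Accessibility: w0Rw1, w0Rw2
Complete open branch: countermodel on a K-frame, so not valid in K.
T-tableau for the negation ~(([][](q | p) -> [](q | p)) | [](q & (p | q))):
1. ~(([][](q | p) -> [](q | p)) | [](q & (p | q))), w0
2. ~([][](q | p) -> [](q | p)), w0
3. ~[](q & (p | q)), w0
4. [][](q | p), w0
5. ~[](q | p), w0
6. [](q | p), w0
7. q | p, w0
8. p, w0
9. ~(q & (p | q)), w1
10. [](q | p), w1
11. q | p, w1
12. ~q, w1
13. p, w1
14. ~(q | p), w2
15. ~q, w2
16. ~p, w2
17. [](q | p), w2
18. q | p, w2
19. p, w2
Accessibility: w0Rw0, w0Rw1, w0Rw2, w1Rw1, w2Rw2
Branch closes: p and ~p both at w2.
Every branch closes (one shown): valid in T, hence also in S4, S5 (every theorem of T is a theorem of S4 and S5).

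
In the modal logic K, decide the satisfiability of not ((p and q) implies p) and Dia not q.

Unsatisfiable

1. not ((p and q) implies p) and Dia not q, w0
2. not ((p and q) implies p), w0
3. Dia not q, w0
4. p and q, w0
5. not p, w0
6. p, w0
7. q, w0
Branch closes: p and not p both at w0.
All branches of the tableau close; one closing branch shown above.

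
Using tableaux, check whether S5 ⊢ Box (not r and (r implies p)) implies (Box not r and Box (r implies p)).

Tableau for the negation not (Box (not r and (r implies p)) implies (Box not r and Box (r implies p))):
1. not (Box (not r and (r implies p)) implies (Box not r and Box (r implies p))), w0
2. Box (not r and (r implies p)), w0   [neg-implies-rule on 1]
3. not (Box not r and Box (r implies p)), w0   [neg-implies-rule on 1]
4. not r and (r implies p), w0   [Box-rule on 2 via w0Rw0]
5. not r, w0   [and-rule on 4]
6. r implies p, w0   [and-rule on 4]
7. not Box (r implies p), w0   [neg-and-rule on 3 (branches; this branch)]
8. p, w0   [implies-rule on 6 (branches; this branch)]
9. not (r implies p), w1   [neg-Box-rule on 7: fresh world w1, w0Rw1]
10. r, w1   [neg-implies-rule on 9]
11. not p, w1   [neg-implies-rule on 9]
12. not r and (r implies p), w1   [Box-rule on 2 via w0Rw1]
13. not r, w1   [and-rule on 12]
14. r implies p, w1   [and-rule on 12]
Accessibility: w0Rw0, w0Rw1, w1Rw0, w1Rw1
Branch closes: r and not r both at w1.
Every branch of the negation's tableau closes; the branch above is one of them.

Valid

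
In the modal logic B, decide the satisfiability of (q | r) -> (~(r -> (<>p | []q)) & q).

Satisfiable

1. (q | r) -> (~(r -> (<>p | []q)) & q), u
2. ~(r -> (<>p | []q)) & q, u
3. ~(r -> (<>p | []q)), u
4. q, u
5. r, u
6. ~(<>p | []q), u
7. ~<>p, u
8. ~[]q, u
9. ~p, u
10. ~q, v
11. ~p, v
Accessibility: uRu, uRv, vRu, vRv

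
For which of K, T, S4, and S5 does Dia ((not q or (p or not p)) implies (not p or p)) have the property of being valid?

T, S4, S5

T-tableau for the negation not Dia ((not q or (p or not p)) implies (not p or p)):
1. not Dia ((not q or (p or not p)) implies (not p or p)), u
2. not ((not q or (p or not p)) implies (not p or p)), u   [neg-Dia-rule on 1 via uRu]
3. not q or (p or not p), u   [neg-implies-rule on 2]
4. not (not p or p), u   [neg-implies-rule on 2]
5. p, u   [neg-or-rule on 4]
6. not p, u   [neg-or-rule on 4]
Accessibility: uRu
Branch closes: p and not p both at u.
Every branch closes (one shown): valid in T, hence also in S4, S5 (every theorem of T is a theorem of S4 and S5).
K-tableau for the negation not Dia ((not q or (p or not p)) implies (not p or p)):
1. not Dia ((not q or (p or not p)) implies (not p or p)), u
Complete open branch: countermodel on a K-frame, so not valid in K.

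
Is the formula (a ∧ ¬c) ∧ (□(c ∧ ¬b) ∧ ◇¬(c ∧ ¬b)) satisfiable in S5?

Unsatisfiable

1. (a ∧ ¬c) ∧ (□(c ∧ ¬b) ∧ ◇¬(c ∧ ¬b)), u
2. a ∧ ¬c, u
3. □(c ∧ ¬b) ∧ ◇¬(c ∧ ¬b), u
4. a, u
5. ¬c, u
6. □(c ∧ ¬b), u
7. ◇¬(c ∧ ¬b), u
8. c ∧ ¬b, u
9. c, u
10. ¬b, u
Accessibility: uRu
Branch closes: c and ¬c both at u.
Every branch closes; the branch above is one of them.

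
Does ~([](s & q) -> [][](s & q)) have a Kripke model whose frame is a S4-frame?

No, unsatisfiable

1. ~([](s & q) -> [][](s & q)), w0
2. [](s & q), w0
3. ~[][](s & q), w0
4. s & q, w0
5. s, w0
6. q, w0
7. ~[](s & q), w1
8. s & q, w1
9. s, w1
10. q, w1
11. ~(s & q), w2
12. s & q, w2
13. s, w2
14. q, w2
15. ~q, w2
Accessibility: w0Rw0, w0Rw1, w0Rw2, w1Rw1, w1Rw2, w2Rw2
Branch closes: q and ~q both at w2.
(One branch shown.) All branches close.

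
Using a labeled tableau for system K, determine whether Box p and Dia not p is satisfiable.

1. Box p and Dia not p, w0
2. Box p, w0
3. Dia not p, w0
4. not p, w1
5. p, w1
Accessibility: w0Rw1
Branch closes: p and not p both at w1.
Every branch closes; the branch above is one of them.

Unsatisfiable (every branch closes)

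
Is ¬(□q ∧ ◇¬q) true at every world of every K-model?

Tableau for the negation □q ∧ ◇¬q:
1. □q ∧ ◇¬q, w0
2. □q, w0   [∧-rule on 1]
3. ◇¬q, w0   [∧-rule on 1]
4. ¬q, w1   [◇-rule on 3: fresh world w1, w0Rw1]
5. q, w1   [□-rule on 2 via w0Rw1]
Accessibility: w0Rw1
Branch closes: q and ¬q both at w1.
All branches of the negation close; one closing branch shown above.

Yes, valid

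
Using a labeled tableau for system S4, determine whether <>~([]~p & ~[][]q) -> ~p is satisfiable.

1. <>~([]~p & ~[][]q) -> ~p, 0
2. ~p, 0
Accessibility: 0R0

Satisfiable (open branch found)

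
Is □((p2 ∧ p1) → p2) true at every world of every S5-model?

Valid in S5

Tableau for the negation ¬□((p2 ∧ p1) → p2):
1. ¬□((p2 ∧ p1) → p2), 0
2. ¬((p2 ∧ p1) → p2), 1
3. p2 ∧ p1, 1
4. ¬p2, 1
5. p2, 1
6. p1, 1
Accessibility: 0R0, 0R1, 1R0, 1R1
Branch closes: p2 and ¬p2 both at 1.
All branches of the negation close; one closing branch shown above.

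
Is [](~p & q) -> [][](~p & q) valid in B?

Tableau for the negation ~([](~p & q) -> [][](~p & q)):
1. ~([](~p & q) -> [][](~p & q)), w0
2. [](~p & q), w0   [~->-rule on 1]
3. ~[][](~p & q), w0   [~->-rule on 1]
4. ~p & q, w0   [[]-rule on 2 via w0Rw0]
5. ~p, w0   [&-rule on 4]
6. q, w0   [&-rule on 4]
7. ~[](~p & q), w1   [~[]-rule on 3: fresh world w1, w0Rw1]
8. ~p & q, w1   [[]-rule on 2 via w0Rw1]
9. ~p, w1   [&-rule on 8]
10. q, w1   [&-rule on 8]
11. ~(~p & q), w2   [~[]-rule on 7: fresh world w2, w1Rw2]
12. ~q, w2   [~&-rule on 11 (branches; this branch)]
Accessibility: w0Rw0, w0Rw1, w1Rw0, w1Rw1, w1Rw2, w2Rw1, w2Rw2
The negation has an open branch (countermodel exists).

Not valid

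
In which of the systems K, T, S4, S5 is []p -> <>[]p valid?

T-tableau for the negation ~([]p -> <>[]p):
1. ~([]p -> <>[]p), 0
2. []p, 0   [~->-rule on 1]
3. ~<>[]p, 0   [~->-rule on 1]
4. p, 0   [[]-rule on 2 via 0R0]
5. ~[]p, 0   [~<>-rule on 3 via 0R0]
6. ~p, 1   [~[]-rule on 5: fresh world 1, 0R1]
7. p, 1   [[]-rule on 2 via 0R1]
Accessibility: 0R0, 0R1, 1R1
Branch closes: p and ~p both at 1.
Every branch closes (one shown): valid in T, hence also in S4, S5 (every theorem of T is a theorem of S4 and S5).
K-tableau for the negation ~([]p -> <>[]p):
1. ~([]p -> <>[]p), 0
2. []p, 0   [~->-rule on 1]
3. ~<>[]p, 0   [~->-rule on 1]
Complete open branch: countermodel on a K-frame, so not valid in K.

T, S4, S5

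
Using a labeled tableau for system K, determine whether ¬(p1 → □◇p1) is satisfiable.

1. ¬(p1 → □◇p1), w0
2. p1, w0
3. ¬□◇p1, w0
4. ¬◇p1, w1
Accessibility: w0Rw1

Satisfiable (open branch found)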